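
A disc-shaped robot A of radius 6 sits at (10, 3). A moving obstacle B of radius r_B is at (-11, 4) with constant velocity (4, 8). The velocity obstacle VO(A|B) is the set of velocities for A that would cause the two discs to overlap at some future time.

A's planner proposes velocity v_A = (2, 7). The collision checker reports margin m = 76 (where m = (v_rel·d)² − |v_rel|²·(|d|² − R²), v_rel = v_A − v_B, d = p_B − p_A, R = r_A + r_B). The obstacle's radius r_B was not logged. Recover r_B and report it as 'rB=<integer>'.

m = 76
d = (-21, 1);  v_rel = (-2, -1),  |v_rel|² = 5
v_rel×d = (-2)·(1) − (-1)·(-21) = -23
since m = R²·5 − (-23)²:  R² = (529 + 76) / 5 = 121
R = √121 = 11  ⇒  r_B = 11 − 6 = 5

rB=5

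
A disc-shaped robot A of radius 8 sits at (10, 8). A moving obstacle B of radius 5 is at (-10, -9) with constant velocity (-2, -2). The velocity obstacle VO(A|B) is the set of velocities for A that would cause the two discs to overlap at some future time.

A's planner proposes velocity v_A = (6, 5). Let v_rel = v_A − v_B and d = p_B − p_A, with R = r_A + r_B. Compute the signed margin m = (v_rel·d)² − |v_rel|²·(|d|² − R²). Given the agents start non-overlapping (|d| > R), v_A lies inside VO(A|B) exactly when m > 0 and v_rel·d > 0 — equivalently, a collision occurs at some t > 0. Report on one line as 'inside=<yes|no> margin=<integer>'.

d = (-20, -17),  |d|² = 689;  R = 8+5 = 13,  c = 689−13² = 520
v_rel = (8, 7),  |v_rel|² = 113;  v_rel·d = (8)·(-20) + (7)·(-17) = -279
113·t² + 558·t + 520 = 0  ⇒  m = (-279)² − 113·520 = 19081
m = 19081 > 0,  v_rel·d = -279 < 0  ⇒  outside

inside=no margin=19081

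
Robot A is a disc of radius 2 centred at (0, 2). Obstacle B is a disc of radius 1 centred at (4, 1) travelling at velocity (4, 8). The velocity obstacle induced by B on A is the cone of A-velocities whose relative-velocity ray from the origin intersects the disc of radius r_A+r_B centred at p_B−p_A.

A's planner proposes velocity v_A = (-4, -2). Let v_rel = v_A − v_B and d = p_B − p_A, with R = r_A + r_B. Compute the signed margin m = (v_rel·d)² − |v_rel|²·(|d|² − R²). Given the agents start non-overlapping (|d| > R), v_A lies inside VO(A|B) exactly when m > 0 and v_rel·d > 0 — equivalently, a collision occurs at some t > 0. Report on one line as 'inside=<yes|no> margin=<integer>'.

d = (4, -1),  |d|² = 17;  R = 2+1 = 3,  c = 17−3² = 8
v_rel = (-8, -10),  |v_rel|² = 164;  v_rel·d = (-8)·(4) + (-10)·(-1) = -22
164·t² + 44·t + 8 = 0  ⇒  m = (-22)² − 164·8 = -828
m = -828 < 0,  v_rel·d = -22 < 0  ⇒  outside

inside=no margin=-828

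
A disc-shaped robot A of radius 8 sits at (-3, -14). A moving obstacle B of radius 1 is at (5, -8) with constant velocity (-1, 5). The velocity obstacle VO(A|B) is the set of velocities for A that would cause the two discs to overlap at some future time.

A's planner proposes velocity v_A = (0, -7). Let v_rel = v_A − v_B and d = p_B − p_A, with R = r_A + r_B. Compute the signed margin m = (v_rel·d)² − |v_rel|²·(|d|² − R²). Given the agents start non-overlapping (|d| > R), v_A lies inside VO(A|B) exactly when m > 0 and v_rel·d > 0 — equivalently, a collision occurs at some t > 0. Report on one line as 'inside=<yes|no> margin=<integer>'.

d = (8, 6),  |d|² = 100;  R = 8+1 = 9,  c = 100−9² = 19
v_rel = (1, -12),  |v_rel|² = 145;  v_rel·d = (1)·(8) + (-12)·(6) = -64
145·t² + 128·t + 19 = 0  ⇒  m = (-64)² − 145·19 = 1341
m = 1341 > 0,  v_rel·d = -64 < 0  ⇒  outside

inside=no margin=1341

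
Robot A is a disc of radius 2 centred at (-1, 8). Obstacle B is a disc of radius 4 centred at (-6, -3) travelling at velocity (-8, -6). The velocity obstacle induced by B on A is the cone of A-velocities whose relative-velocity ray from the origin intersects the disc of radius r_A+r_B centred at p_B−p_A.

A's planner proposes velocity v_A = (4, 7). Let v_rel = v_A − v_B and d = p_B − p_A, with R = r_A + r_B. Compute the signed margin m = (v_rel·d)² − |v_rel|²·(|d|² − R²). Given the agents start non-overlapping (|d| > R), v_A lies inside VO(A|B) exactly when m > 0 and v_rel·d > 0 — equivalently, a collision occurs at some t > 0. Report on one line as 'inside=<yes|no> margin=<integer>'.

d = (-5, -11),  |d|² = 146;  R = 2+4 = 6,  c = 146−6² = 110
v_rel = (12, 13),  |v_rel|² = 313;  v_rel·d = (12)·(-5) + (13)·(-11) = -203
313·t² + 406·t + 110 = 0  ⇒  m = (-203)² − 313·110 = 6779
m = 6779 > 0,  v_rel·d = -203 < 0  ⇒  outside

inside=no margin=6779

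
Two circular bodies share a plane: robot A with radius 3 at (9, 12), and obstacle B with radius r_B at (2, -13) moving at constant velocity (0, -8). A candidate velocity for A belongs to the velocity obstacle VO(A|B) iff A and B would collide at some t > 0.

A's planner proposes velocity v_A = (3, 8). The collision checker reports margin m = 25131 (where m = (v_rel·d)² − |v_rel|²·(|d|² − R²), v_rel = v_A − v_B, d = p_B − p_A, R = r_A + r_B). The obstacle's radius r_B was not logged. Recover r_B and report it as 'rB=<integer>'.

m = 25131
d = (-7, -25);  v_rel = (3, 16),  |v_rel|² = 265
v_rel×d = (3)·(-25) − (16)·(-7) = 37
since m = R²·265 − 37²:  R² = (1369 + 25131) / 265 = 100
R = √100 = 10  ⇒  r_B = 10 − 3 = 7

rB=7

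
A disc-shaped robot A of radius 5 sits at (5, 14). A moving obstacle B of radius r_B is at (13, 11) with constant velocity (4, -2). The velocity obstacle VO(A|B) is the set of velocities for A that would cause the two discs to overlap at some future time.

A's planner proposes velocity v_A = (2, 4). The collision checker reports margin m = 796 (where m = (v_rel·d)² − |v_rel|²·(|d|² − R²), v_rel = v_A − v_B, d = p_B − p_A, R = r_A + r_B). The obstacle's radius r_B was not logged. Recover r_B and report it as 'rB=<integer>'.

m = 796
d = (8, -3);  v_rel = (-2, 6),  |v_rel|² = 40
v_rel×d = (-2)·(-3) − (6)·(8) = -42
since m = R²·40 − (-42)²:  R² = (1764 + 796) / 40 = 64
R = √64 = 8  ⇒  r_B = 8 − 5 = 3

rB=3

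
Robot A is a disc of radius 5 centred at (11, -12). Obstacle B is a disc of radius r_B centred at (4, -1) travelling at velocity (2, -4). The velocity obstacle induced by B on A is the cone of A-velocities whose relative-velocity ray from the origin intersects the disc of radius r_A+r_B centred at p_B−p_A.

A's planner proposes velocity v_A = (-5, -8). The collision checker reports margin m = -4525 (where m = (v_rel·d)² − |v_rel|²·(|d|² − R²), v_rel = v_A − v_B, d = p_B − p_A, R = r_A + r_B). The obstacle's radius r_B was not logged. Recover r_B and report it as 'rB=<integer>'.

m = -4525
d = (-7, 11);  v_rel = (-7, -4),  |v_rel|² = 65
v_rel×d = (-7)·(11) − (-4)·(-7) = -105
since m = R²·65 − (-105)²:  R² = (11025 + -4525) / 65 = 100
R = √100 = 10  ⇒  r_B = 10 − 5 = 5

rB=5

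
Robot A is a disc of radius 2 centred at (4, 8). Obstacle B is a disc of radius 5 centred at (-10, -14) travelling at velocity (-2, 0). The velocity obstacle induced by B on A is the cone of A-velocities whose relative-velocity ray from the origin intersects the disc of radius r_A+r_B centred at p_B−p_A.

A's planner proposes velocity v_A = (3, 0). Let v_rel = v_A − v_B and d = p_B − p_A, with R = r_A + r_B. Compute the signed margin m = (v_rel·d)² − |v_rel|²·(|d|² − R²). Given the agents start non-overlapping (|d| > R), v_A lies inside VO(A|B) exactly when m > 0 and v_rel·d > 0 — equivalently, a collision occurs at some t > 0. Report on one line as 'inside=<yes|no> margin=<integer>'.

d = (-14, -22),  |d|² = 680;  R = 2+5 = 7,  c = 680−7² = 631
v_rel = (5, 0),  |v_rel|² = 25;  v_rel·d = (5)·(-14) + (0)·(-22) = -70
25·t² + 140·t + 631 = 0  ⇒  m = (-70)² − 25·631 = -10875
m = -10875 < 0,  v_rel·d = -70 < 0  ⇒  outside

inside=no margin=-10875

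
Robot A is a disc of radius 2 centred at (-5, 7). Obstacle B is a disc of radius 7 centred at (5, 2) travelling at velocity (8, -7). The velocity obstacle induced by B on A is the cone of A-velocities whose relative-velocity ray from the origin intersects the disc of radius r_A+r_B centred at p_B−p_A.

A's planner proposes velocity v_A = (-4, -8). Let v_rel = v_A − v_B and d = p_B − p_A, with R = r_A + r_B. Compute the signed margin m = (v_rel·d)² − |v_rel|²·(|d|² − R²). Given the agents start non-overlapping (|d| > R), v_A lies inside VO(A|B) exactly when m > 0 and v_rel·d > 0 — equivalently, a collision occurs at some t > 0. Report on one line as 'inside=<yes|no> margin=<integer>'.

d = (10, -5),  |d|² = 125;  R = 2+7 = 9,  c = 125−9² = 44
v_rel = (-12, -1),  |v_rel|² = 145;  v_rel·d = (-12)·(10) + (-1)·(-5) = -115
145·t² + 230·t + 44 = 0  ⇒  m = (-115)² − 145·44 = 6845
m = 6845 > 0,  v_rel·d = -115 < 0  ⇒  outside

inside=no margin=6845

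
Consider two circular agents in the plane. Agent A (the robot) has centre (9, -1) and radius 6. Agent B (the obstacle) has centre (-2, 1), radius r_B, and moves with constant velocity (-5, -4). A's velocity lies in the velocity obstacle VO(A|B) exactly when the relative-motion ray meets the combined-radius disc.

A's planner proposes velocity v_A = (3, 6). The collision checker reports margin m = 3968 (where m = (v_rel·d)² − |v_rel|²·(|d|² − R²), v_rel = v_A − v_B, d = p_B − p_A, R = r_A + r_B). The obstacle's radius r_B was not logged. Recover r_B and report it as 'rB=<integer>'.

m = 3968
d = (-11, 2);  v_rel = (8, 10),  |v_rel|² = 164
v_rel×d = (8)·(2) − (10)·(-11) = 126
since m = R²·164 − 126²:  R² = (15876 + 3968) / 164 = 121
R = √121 = 11  ⇒  r_B = 11 − 6 = 5

rB=5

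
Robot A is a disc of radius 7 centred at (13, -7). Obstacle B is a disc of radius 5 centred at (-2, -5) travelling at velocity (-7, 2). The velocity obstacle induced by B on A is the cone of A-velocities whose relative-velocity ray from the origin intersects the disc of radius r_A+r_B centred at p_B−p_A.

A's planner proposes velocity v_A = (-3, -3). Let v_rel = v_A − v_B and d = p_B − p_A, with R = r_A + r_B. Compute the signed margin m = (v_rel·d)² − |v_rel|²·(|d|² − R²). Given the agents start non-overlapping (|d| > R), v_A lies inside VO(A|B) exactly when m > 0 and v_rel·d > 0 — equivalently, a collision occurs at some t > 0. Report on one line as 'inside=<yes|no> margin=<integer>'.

d = (-15, 2),  |d|² = 229;  R = 7+5 = 12,  c = 229−12² = 85
v_rel = (4, -5),  |v_rel|² = 41;  v_rel·d = (4)·(-15) + (-5)·(2) = -70
41·t² + 140·t + 85 = 0  ⇒  m = (-70)² − 41·85 = 1415
m = 1415 > 0,  v_rel·d = -70 < 0  ⇒  outside

inside=no margin=1415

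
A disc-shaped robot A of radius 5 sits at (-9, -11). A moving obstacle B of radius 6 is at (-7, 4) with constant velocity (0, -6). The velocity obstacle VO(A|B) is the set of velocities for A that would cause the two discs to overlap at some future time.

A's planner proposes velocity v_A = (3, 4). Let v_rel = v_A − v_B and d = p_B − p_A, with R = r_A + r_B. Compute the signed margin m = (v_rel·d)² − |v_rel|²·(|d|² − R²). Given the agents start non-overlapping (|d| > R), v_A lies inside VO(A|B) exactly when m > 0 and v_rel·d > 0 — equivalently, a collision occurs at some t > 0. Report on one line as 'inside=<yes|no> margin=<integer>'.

d = (2, 15),  |d|² = 229;  R = 5+6 = 11,  c = 229−11² = 108
v_rel = (3, 10),  |v_rel|² = 109;  v_rel·d = (3)·(2) + (10)·(15) = 156
109·t² − 312·t + 108 = 0  ⇒  m = 156² − 109·108 = 12564
m = 12564 > 0,  v_rel·d = 156 > 0  ⇒  inside

inside=yes margin=12564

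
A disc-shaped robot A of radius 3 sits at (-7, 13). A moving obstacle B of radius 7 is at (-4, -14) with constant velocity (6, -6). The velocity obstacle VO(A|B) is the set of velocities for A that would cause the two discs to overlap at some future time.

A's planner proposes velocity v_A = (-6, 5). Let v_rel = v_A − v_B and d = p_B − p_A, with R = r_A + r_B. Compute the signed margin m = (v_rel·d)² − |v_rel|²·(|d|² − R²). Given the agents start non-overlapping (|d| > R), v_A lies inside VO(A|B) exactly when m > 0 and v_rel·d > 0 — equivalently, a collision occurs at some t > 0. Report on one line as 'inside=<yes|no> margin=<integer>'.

d = (3, -27),  |d|² = 738;  R = 3+7 = 10,  c = 738−10² = 638
v_rel = (-12, 11),  |v_rel|² = 265;  v_rel·d = (-12)·(3) + (11)·(-27) = -333
265·t² + 666·t + 638 = 0  ⇒  m = (-333)² − 265·638 = -58181
m = -58181 < 0,  v_rel·d = -333 < 0  ⇒  outside

inside=no margin=-58181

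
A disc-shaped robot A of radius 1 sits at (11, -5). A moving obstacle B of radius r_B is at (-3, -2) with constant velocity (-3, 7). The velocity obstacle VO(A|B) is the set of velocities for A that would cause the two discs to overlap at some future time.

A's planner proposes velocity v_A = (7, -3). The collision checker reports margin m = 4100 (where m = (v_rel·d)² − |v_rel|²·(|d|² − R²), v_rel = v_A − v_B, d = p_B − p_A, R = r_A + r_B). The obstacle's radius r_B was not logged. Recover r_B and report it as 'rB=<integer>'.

m = 4100
d = (-14, 3);  v_rel = (10, -10),  |v_rel|² = 200
v_rel×d = (10)·(3) − (-10)·(-14) = -110
since m = R²·200 − (-110)²:  R² = (12100 + 4100) / 200 = 81
R = √81 = 9  ⇒  r_B = 9 − 1 = 8

rB=8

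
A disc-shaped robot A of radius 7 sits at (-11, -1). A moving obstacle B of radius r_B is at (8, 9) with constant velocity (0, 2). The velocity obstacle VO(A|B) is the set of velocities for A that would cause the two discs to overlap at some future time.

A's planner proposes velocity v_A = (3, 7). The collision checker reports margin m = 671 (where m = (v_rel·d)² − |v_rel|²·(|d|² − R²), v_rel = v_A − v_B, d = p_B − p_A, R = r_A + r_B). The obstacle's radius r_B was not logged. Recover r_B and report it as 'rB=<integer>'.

m = 671
d = (19, 10);  v_rel = (3, 5),  |v_rel|² = 34
v_rel×d = (3)·(10) − (5)·(19) = -65
since m = R²·34 − (-65)²:  R² = (4225 + 671) / 34 = 144
R = √144 = 12  ⇒  r_B = 12 − 7 = 5

rB=5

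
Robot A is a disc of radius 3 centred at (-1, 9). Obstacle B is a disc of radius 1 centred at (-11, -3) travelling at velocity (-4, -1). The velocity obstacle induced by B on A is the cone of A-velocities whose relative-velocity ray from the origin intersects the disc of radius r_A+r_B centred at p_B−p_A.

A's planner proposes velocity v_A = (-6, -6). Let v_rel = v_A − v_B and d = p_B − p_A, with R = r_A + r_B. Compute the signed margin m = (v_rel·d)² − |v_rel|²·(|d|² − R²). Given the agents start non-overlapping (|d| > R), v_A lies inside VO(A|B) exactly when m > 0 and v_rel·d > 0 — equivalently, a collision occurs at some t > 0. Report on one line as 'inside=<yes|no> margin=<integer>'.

d = (-10, -12),  |d|² = 244;  R = 3+1 = 4,  c = 244−4² = 228
v_rel = (-2, -5),  |v_rel|² = 29;  v_rel·d = (-2)·(-10) + (-5)·(-12) = 80
29·t² − 160·t + 228 = 0  ⇒  m = 80² − 29·228 = -212
m = -212 < 0,  v_rel·d = 80 > 0  ⇒  outside

inside=no margin=-212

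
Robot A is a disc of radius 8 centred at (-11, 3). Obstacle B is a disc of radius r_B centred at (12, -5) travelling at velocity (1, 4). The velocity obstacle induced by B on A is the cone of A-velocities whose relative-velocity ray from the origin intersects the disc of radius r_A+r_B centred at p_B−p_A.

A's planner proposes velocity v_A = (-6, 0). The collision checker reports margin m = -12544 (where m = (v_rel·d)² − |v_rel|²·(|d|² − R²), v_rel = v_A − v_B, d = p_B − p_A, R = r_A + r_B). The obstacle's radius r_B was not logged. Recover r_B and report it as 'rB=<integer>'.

m = -12544
d = (23, -8);  v_rel = (-7, -4),  |v_rel|² = 65
v_rel×d = (-7)·(-8) − (-4)·(23) = 148
since m = R²·65 − 148²:  R² = (21904 + -12544) / 65 = 144
R = √144 = 12  ⇒  r_B = 12 − 8 = 4

rB=4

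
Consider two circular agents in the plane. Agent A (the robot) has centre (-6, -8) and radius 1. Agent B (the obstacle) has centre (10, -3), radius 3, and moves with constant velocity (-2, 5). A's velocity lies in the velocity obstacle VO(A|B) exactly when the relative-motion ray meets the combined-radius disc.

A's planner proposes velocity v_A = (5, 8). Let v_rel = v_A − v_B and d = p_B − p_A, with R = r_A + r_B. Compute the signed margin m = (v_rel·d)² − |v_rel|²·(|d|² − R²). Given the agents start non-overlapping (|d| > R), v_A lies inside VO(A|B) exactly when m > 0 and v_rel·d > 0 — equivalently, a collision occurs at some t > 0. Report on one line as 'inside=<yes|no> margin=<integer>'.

d = (16, 5),  |d|² = 281;  R = 1+3 = 4,  c = 281−4² = 265
v_rel = (7, 3),  |v_rel|² = 58;  v_rel·d = (7)·(16) + (3)·(5) = 127
58·t² − 254·t + 265 = 0  ⇒  m = 127² − 58·265 = 759
m = 759 > 0,  v_rel·d = 127 > 0  ⇒  inside

inside=yes margin=759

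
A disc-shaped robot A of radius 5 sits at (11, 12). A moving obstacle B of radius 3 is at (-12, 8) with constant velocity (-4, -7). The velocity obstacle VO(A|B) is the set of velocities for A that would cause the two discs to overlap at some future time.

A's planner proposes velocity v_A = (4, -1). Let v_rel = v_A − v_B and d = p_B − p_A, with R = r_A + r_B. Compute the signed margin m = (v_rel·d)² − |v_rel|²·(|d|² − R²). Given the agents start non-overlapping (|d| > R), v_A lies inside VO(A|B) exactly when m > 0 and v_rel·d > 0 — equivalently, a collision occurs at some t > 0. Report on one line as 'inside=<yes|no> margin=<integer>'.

d = (-23, -4),  |d|² = 545;  R = 5+3 = 8,  c = 545−8² = 481
v_rel = (8, 6),  |v_rel|² = 100;  v_rel·d = (8)·(-23) + (6)·(-4) = -208
100·t² + 416·t + 481 = 0  ⇒  m = (-208)² − 100·481 = -4836
m = -4836 < 0,  v_rel·d = -208 < 0  ⇒  outside

inside=no margin=-4836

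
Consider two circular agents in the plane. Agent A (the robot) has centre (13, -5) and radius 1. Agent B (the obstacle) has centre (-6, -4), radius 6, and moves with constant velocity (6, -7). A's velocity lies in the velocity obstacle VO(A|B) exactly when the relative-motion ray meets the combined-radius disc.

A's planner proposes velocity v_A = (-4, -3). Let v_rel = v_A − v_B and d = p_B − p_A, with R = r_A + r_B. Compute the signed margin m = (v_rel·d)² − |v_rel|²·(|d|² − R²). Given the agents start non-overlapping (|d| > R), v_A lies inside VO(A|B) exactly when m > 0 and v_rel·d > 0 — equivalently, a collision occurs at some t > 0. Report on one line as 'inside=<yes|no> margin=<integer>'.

d = (-19, 1),  |d|² = 362;  R = 1+6 = 7,  c = 362−7² = 313
v_rel = (-10, 4),  |v_rel|² = 116;  v_rel·d = (-10)·(-19) + (4)·(1) = 194
116·t² − 388·t + 313 = 0  ⇒  m = 194² − 116·313 = 1328
m = 1328 > 0,  v_rel·d = 194 > 0  ⇒  inside

inside=yes margin=1328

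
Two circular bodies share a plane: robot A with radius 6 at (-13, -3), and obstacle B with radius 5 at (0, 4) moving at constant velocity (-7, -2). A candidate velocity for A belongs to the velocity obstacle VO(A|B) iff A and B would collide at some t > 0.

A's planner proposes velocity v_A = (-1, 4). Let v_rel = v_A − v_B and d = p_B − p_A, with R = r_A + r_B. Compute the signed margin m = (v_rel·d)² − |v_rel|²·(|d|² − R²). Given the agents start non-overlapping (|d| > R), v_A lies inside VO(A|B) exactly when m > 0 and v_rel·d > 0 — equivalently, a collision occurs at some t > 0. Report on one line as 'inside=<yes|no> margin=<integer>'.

d = (13, 7),  |d|² = 218;  R = 6+5 = 11,  c = 218−11² = 97
v_rel = (6, 6),  |v_rel|² = 72;  v_rel·d = (6)·(13) + (6)·(7) = 120
72·t² − 240·t + 97 = 0  ⇒  m = 120² − 72·97 = 7416
m = 7416 > 0,  v_rel·d = 120 > 0  ⇒  inside

inside=yes margin=7416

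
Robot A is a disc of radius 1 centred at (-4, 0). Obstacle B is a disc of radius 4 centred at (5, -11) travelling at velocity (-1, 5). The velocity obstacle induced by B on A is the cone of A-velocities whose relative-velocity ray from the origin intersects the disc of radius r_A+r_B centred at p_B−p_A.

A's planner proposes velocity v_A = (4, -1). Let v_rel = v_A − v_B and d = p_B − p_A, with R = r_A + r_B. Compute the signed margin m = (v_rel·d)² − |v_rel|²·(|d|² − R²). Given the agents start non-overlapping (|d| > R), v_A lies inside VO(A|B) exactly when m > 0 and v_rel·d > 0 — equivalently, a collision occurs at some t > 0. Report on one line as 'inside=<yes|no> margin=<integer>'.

d = (9, -11),  |d|² = 202;  R = 1+4 = 5,  c = 202−5² = 177
v_rel = (5, -6),  |v_rel|² = 61;  v_rel·d = (5)·(9) + (-6)·(-11) = 111
61·t² − 222·t + 177 = 0  ⇒  m = 111² − 61·177 = 1524
m = 1524 > 0,  v_rel·d = 111 > 0  ⇒  inside

inside=yes margin=1524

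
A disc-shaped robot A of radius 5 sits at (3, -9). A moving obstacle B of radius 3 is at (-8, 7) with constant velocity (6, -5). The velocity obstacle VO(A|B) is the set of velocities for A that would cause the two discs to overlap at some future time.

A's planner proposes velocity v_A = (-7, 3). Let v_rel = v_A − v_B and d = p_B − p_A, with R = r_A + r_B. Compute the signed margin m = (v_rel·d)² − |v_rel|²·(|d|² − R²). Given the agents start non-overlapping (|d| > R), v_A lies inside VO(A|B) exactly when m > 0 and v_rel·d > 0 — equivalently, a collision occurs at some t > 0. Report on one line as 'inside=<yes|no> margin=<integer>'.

d = (-11, 16),  |d|² = 377;  R = 5+3 = 8,  c = 377−8² = 313
v_rel = (-13, 8),  |v_rel|² = 233;  v_rel·d = (-13)·(-11) + (8)·(16) = 271
233·t² − 542·t + 313 = 0  ⇒  m = 271² − 233·313 = 512
m = 512 > 0,  v_rel·d = 271 > 0  ⇒  inside

inside=yes margin=512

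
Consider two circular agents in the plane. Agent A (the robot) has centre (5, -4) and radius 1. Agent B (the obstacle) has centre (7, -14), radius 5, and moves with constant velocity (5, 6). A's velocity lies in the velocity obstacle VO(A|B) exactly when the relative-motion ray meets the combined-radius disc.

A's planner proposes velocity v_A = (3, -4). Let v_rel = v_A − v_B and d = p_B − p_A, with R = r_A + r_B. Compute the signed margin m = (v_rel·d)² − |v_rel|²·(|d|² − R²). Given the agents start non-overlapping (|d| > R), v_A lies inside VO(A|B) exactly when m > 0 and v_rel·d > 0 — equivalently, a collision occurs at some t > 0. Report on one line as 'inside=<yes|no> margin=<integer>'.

d = (2, -10),  |d|² = 104;  R = 1+5 = 6,  c = 104−6² = 68
v_rel = (-2, -10),  |v_rel|² = 104;  v_rel·d = (-2)·(2) + (-10)·(-10) = 96
104·t² − 192·t + 68 = 0  ⇒  m = 96² − 104·68 = 2144
m = 2144 > 0,  v_rel·d = 96 > 0  ⇒  inside

inside=yes margin=2144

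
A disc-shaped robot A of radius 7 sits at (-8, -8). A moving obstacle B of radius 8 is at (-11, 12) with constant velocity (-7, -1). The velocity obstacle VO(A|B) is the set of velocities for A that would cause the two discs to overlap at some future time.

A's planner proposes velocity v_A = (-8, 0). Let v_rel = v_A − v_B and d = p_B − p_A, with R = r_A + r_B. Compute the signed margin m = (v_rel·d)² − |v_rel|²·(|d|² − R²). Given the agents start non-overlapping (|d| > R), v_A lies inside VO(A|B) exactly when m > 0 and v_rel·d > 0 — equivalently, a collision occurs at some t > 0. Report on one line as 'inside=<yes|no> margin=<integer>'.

d = (-3, 20),  |d|² = 409;  R = 7+8 = 15,  c = 409−15² = 184
v_rel = (-1, 1),  |v_rel|² = 2;  v_rel·d = (-1)·(-3) + (1)·(20) = 23
2·t² − 46·t + 184 = 0  ⇒  m = 23² − 2·184 = 161
m = 161 > 0,  v_rel·d = 23 > 0  ⇒  inside

inside=yes margin=161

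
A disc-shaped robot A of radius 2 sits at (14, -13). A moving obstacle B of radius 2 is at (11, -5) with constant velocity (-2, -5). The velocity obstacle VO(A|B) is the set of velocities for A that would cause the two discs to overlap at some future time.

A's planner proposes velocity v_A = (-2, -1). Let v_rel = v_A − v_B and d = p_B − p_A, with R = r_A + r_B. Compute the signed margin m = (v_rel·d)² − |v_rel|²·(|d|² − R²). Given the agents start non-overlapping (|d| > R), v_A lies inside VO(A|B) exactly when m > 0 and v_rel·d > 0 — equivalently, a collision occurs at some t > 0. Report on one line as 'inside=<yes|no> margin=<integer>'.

d = (-3, 8),  |d|² = 73;  R = 2+2 = 4,  c = 73−4² = 57
v_rel = (0, 4),  |v_rel|² = 16;  v_rel·d = (0)·(-3) + (4)·(8) = 32
16·t² − 64·t + 57 = 0  ⇒  m = 32² − 16·57 = 112
m = 112 > 0,  v_rel·d = 32 > 0  ⇒  inside

inside=yes margin=112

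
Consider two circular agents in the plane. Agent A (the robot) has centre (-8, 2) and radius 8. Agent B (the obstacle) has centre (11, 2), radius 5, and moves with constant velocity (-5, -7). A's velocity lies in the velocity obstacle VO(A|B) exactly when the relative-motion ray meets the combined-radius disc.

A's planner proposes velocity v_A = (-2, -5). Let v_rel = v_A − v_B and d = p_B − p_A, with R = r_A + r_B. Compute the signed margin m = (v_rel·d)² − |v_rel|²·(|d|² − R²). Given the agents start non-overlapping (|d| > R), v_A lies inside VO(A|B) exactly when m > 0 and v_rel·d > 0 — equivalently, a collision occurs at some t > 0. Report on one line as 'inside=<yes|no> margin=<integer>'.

d = (19, 0),  |d|² = 361;  R = 8+5 = 13,  c = 361−13² = 192
v_rel = (3, 2),  |v_rel|² = 13;  v_rel·d = (3)·(19) + (2)·(0) = 57
13·t² − 114·t + 192 = 0  ⇒  m = 57² − 13·192 = 753
m = 753 > 0,  v_rel·d = 57 > 0  ⇒  inside

inside=yes margin=753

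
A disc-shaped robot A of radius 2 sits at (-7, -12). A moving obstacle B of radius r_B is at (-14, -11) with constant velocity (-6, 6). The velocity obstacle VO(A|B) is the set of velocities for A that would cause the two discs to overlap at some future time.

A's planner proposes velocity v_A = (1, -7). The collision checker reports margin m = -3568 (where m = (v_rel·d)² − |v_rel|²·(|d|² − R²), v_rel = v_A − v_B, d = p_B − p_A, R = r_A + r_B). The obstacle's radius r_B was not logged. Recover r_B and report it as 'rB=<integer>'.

m = -3568
d = (-7, 1);  v_rel = (7, -13),  |v_rel|² = 218
v_rel×d = (7)·(1) − (-13)·(-7) = -84
since m = R²·218 − (-84)²:  R² = (7056 + -3568) / 218 = 16
R = √16 = 4  ⇒  r_B = 4 − 2 = 2

rB=2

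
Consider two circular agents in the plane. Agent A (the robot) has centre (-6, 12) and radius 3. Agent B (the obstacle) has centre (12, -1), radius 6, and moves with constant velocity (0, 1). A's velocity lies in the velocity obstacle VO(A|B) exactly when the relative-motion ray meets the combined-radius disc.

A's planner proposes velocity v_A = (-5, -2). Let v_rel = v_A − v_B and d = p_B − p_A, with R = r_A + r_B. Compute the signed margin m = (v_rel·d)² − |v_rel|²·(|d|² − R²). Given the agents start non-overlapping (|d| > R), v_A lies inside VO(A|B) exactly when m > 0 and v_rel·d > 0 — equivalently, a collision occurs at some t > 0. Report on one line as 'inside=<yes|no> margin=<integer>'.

d = (18, -13),  |d|² = 493;  R = 3+6 = 9,  c = 493−9² = 412
v_rel = (-5, -3),  |v_rel|² = 34;  v_rel·d = (-5)·(18) + (-3)·(-13) = -51
34·t² + 102·t + 412 = 0  ⇒  m = (-51)² − 34·412 = -11407
m = -11407 < 0,  v_rel·d = -51 < 0  ⇒  outside

inside=no margin=-11407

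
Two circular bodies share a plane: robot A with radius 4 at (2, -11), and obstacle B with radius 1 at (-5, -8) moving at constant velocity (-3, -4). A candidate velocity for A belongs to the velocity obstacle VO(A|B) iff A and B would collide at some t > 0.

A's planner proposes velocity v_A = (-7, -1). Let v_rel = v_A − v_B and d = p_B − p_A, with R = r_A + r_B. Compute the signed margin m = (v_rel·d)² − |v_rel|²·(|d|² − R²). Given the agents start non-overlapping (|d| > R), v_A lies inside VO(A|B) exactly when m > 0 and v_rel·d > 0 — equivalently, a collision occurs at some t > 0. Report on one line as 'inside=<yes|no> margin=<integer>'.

d = (-7, 3),  |d|² = 58;  R = 4+1 = 5,  c = 58−5² = 33
v_rel = (-4, 3),  |v_rel|² = 25;  v_rel·d = (-4)·(-7) + (3)·(3) = 37
25·t² − 74·t + 33 = 0  ⇒  m = 37² − 25·33 = 544
m = 544 > 0,  v_rel·d = 37 > 0  ⇒  inside

inside=yes margin=544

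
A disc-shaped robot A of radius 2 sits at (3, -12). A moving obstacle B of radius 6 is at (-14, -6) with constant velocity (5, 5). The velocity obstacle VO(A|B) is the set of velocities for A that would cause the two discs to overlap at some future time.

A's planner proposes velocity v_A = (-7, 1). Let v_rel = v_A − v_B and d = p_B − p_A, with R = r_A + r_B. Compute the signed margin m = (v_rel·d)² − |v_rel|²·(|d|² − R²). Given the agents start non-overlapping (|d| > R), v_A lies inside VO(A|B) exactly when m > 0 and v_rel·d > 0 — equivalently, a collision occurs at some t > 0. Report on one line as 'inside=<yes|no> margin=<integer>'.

d = (-17, 6),  |d|² = 325;  R = 2+6 = 8,  c = 325−8² = 261
v_rel = (-12, -4),  |v_rel|² = 160;  v_rel·d = (-12)·(-17) + (-4)·(6) = 180
160·t² − 360·t + 261 = 0  ⇒  m = 180² − 160·261 = -9360
m = -9360 < 0,  v_rel·d = 180 > 0  ⇒  outside

inside=no margin=-9360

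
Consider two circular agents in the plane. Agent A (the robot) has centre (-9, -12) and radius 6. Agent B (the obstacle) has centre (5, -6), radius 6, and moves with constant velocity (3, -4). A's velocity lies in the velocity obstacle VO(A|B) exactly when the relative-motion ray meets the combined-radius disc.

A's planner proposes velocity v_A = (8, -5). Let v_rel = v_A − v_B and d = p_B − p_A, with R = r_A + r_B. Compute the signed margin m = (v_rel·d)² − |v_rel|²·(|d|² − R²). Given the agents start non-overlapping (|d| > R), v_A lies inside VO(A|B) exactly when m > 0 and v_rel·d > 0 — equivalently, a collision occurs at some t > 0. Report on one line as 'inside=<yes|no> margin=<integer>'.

d = (14, 6),  |d|² = 232;  R = 6+6 = 12,  c = 232−12² = 88
v_rel = (5, -1),  |v_rel|² = 26;  v_rel·d = (5)·(14) + (-1)·(6) = 64
26·t² − 128·t + 88 = 0  ⇒  m = 64² − 26·88 = 1808
m = 1808 > 0,  v_rel·d = 64 > 0  ⇒  inside

inside=yes margin=1808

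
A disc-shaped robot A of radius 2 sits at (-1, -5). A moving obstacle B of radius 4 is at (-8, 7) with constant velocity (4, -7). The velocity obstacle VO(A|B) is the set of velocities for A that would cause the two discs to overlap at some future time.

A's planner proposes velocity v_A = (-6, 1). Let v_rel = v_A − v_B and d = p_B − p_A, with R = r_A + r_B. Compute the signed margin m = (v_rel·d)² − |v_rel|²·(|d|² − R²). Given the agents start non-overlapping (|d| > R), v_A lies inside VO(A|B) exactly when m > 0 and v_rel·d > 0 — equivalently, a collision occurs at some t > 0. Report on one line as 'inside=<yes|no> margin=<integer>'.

d = (-7, 12),  |d|² = 193;  R = 2+4 = 6,  c = 193−6² = 157
v_rel = (-10, 8),  |v_rel|² = 164;  v_rel·d = (-10)·(-7) + (8)·(12) = 166
164·t² − 332·t + 157 = 0  ⇒  m = 166² − 164·157 = 1808
m = 1808 > 0,  v_rel·d = 166 > 0  ⇒  inside

inside=yes margin=1808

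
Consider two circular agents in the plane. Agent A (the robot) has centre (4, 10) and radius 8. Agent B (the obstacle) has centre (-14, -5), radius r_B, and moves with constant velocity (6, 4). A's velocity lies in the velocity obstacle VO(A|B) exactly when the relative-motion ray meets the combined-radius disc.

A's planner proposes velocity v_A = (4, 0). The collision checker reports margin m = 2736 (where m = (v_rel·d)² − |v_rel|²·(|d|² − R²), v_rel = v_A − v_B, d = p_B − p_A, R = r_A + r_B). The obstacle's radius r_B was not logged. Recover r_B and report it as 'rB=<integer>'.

m = 2736
d = (-18, -15);  v_rel = (-2, -4),  |v_rel|² = 20
v_rel×d = (-2)·(-15) − (-4)·(-18) = -42
since m = R²·20 − (-42)²:  R² = (1764 + 2736) / 20 = 225
R = √225 = 15  ⇒  r_B = 15 − 8 = 7

rB=7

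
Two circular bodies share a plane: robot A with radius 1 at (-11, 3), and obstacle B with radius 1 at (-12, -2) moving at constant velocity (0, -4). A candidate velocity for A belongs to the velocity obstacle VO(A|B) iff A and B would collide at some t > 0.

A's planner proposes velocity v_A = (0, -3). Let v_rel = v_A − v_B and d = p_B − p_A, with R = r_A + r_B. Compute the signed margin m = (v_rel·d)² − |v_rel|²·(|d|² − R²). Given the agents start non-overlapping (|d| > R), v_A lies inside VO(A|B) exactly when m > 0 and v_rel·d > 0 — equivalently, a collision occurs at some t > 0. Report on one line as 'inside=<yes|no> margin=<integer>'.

d = (-1, -5),  |d|² = 26;  R = 1+1 = 2,  c = 26−2² = 22
v_rel = (0, 1),  |v_rel|² = 1;  v_rel·d = (0)·(-1) + (1)·(-5) = -5
1·t² + 10·t + 22 = 0  ⇒  m = (-5)² − 1·22 = 3
m = 3 > 0,  v_rel·d = -5 < 0  ⇒  outside

inside=no margin=3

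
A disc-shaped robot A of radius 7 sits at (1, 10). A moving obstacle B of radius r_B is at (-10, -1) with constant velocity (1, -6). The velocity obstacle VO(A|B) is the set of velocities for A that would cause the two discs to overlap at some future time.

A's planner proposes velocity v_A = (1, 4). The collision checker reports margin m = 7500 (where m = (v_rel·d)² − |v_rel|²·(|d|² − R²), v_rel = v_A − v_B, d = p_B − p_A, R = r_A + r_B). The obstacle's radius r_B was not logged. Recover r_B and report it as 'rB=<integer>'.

m = 7500
d = (-11, -11);  v_rel = (0, 10),  |v_rel|² = 100
v_rel×d = (0)·(-11) − (10)·(-11) = 110
since m = R²·100 − 110²:  R² = (12100 + 7500) / 100 = 196
R = √196 = 14  ⇒  r_B = 14 − 7 = 7

rB=7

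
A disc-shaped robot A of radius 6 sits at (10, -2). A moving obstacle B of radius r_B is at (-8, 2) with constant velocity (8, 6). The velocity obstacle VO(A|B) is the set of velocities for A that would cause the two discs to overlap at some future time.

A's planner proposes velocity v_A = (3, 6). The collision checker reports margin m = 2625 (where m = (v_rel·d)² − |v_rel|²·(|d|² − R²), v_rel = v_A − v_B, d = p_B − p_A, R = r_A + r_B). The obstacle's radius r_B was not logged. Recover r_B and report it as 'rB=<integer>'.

m = 2625
d = (-18, 4);  v_rel = (-5, 0),  |v_rel|² = 25
v_rel×d = (-5)·(4) − (0)·(-18) = -20
since m = R²·25 − (-20)²:  R² = (400 + 2625) / 25 = 121
R = √121 = 11  ⇒  r_B = 11 − 6 = 5

rB=5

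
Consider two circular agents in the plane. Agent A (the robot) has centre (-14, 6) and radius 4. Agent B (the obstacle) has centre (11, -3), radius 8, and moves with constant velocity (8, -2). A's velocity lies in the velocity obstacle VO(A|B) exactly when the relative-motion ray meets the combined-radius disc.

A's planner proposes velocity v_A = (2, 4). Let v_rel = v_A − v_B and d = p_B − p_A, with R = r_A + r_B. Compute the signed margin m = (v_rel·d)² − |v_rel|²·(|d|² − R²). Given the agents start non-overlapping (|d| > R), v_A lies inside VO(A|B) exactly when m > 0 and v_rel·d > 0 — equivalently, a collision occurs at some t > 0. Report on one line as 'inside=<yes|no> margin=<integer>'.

d = (25, -9),  |d|² = 706;  R = 4+8 = 12,  c = 706−12² = 562
v_rel = (-6, 6),  |v_rel|² = 72;  v_rel·d = (-6)·(25) + (6)·(-9) = -204
72·t² + 408·t + 562 = 0  ⇒  m = (-204)² − 72·562 = 1152
m = 1152 > 0,  v_rel·d = -204 < 0  ⇒  outside

inside=no margin=1152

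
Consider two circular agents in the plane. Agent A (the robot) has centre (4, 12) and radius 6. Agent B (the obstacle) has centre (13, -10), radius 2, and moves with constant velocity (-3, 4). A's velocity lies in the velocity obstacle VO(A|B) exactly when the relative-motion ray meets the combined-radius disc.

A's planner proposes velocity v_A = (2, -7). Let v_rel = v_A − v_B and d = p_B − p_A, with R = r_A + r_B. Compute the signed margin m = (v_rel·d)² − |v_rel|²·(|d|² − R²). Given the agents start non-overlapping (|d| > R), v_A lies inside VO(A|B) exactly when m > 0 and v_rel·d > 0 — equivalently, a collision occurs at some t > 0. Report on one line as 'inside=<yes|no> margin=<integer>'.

d = (9, -22),  |d|² = 565;  R = 6+2 = 8,  c = 565−8² = 501
v_rel = (5, -11),  |v_rel|² = 146;  v_rel·d = (5)·(9) + (-11)·(-22) = 287
146·t² − 574·t + 501 = 0  ⇒  m = 287² − 146·501 = 9223
m = 9223 > 0,  v_rel·d = 287 > 0  ⇒  inside

inside=yes margin=9223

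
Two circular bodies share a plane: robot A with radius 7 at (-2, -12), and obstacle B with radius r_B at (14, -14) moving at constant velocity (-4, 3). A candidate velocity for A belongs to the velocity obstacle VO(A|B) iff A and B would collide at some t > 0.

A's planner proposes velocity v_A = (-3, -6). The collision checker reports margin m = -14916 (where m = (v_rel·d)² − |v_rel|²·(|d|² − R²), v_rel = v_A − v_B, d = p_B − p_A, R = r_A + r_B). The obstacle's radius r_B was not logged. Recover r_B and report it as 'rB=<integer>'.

m = -14916
d = (16, -2);  v_rel = (1, -9),  |v_rel|² = 82
v_rel×d = (1)·(-2) − (-9)·(16) = 142
since m = R²·82 − 142²:  R² = (20164 + -14916) / 82 = 64
R = √64 = 8  ⇒  r_B = 8 − 7 = 1

rB=1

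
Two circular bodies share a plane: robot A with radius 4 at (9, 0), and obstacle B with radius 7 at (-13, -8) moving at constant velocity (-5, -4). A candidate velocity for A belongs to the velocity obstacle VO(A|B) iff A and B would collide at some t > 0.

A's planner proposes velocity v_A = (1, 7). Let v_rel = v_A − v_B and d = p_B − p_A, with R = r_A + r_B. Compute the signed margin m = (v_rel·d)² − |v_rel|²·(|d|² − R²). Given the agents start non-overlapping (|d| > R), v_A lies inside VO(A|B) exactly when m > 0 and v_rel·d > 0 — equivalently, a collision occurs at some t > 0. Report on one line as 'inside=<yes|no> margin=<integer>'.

d = (-22, -8),  |d|² = 548;  R = 4+7 = 11,  c = 548−11² = 427
v_rel = (6, 11),  |v_rel|² = 157;  v_rel·d = (6)·(-22) + (11)·(-8) = -220
157·t² + 440·t + 427 = 0  ⇒  m = (-220)² − 157·427 = -18639
m = -18639 < 0,  v_rel·d = -220 < 0  ⇒  outside

inside=no margin=-18639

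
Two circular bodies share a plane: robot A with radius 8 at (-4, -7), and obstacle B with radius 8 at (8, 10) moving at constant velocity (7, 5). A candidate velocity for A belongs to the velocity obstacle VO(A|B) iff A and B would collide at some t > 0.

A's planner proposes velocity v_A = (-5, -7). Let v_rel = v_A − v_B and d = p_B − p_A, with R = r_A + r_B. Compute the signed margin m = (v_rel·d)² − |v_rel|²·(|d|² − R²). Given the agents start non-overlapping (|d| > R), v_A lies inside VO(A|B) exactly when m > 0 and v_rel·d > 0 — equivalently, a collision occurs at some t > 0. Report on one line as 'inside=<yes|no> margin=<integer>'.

d = (12, 17),  |d|² = 433;  R = 8+8 = 16,  c = 433−16² = 177
v_rel = (-12, -12),  |v_rel|² = 288;  v_rel·d = (-12)·(12) + (-12)·(17) = -348
288·t² + 696·t + 177 = 0  ⇒  m = (-348)² − 288·177 = 70128
m = 70128 > 0,  v_rel·d = -348 < 0  ⇒  outside

inside=no margin=70128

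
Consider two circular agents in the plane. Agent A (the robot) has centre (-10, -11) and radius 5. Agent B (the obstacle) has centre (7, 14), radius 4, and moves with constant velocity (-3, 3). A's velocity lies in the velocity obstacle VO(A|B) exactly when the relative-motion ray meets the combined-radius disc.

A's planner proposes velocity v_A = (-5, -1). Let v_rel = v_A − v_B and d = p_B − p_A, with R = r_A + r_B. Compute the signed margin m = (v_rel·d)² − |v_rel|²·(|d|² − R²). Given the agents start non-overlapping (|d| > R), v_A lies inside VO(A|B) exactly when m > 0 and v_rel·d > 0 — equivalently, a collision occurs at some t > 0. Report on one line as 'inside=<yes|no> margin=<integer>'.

d = (17, 25),  |d|² = 914;  R = 5+4 = 9,  c = 914−9² = 833
v_rel = (-2, -4),  |v_rel|² = 20;  v_rel·d = (-2)·(17) + (-4)·(25) = -134
20·t² + 268·t + 833 = 0  ⇒  m = (-134)² − 20·833 = 1296
m = 1296 > 0,  v_rel·d = -134 < 0  ⇒  outside

inside=no margin=1296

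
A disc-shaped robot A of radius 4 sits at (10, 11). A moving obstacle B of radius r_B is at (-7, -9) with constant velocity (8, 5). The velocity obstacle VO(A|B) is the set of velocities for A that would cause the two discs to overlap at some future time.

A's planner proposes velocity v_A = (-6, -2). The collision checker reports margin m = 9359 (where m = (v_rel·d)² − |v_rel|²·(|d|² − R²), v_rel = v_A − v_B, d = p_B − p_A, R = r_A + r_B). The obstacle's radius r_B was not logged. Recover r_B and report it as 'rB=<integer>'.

m = 9359
d = (-17, -20);  v_rel = (-14, -7),  |v_rel|² = 245
v_rel×d = (-14)·(-20) − (-7)·(-17) = 161
since m = R²·245 − 161²:  R² = (25921 + 9359) / 245 = 144
R = √144 = 12  ⇒  r_B = 12 − 4 = 8

rB=8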